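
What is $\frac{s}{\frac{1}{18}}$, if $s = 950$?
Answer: $17100$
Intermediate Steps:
$\frac{s}{\frac{1}{18}} = \frac{950}{\frac{1}{18}} = 950 \frac{1}{\frac{1}{18}} = 950 \cdot 18 = 17100$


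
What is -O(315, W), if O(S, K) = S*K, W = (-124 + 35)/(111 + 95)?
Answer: 28035/206 ≈ 136.09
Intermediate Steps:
W = -89/206 ≈ -0.43204
O(S, K) = K*S
-O(315, W) = -(-89)*315/206 = -1*(-28035/206) = 28035/206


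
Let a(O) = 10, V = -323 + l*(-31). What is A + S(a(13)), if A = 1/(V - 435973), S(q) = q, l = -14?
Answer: 4358619/435862 ≈ 10.000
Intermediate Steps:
V = 111 (V = -323 - 14*(-31) = -323 + 434 = 111)
A = -1/435862 (A = 1/(111 - 435973) = 1/(-435862) = -1/435862 ≈ -2.2943e-6)
A + S(a(13)) = -1/435862 + 10 = 4358619/435862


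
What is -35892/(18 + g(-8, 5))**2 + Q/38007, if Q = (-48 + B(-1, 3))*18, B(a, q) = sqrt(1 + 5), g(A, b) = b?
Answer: -151622700/2233967 + 2*sqrt(6)/4223 ≈ -67.870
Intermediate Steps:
B(a, q) = sqrt(6)
Q = -864 + 18*sqrt(6) (Q = (-48 + sqrt(6))*18 = -864 + 18*sqrt(6) ≈ -819.91)
-35892/(18 + g(-8, 5))**2 + Q/38007 = -35892/(18 + 5)**2 + (-864 + 18*sqrt(6))/38007 = -35892/(23**2) + (-864 + 18*sqrt(6))*(1/38007) = -35892/529 + (-96/4223 + 2*sqrt(6)/4223) = -151622700/2233967 + 2*sqrt(6)/4223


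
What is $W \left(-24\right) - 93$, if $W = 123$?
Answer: $-3045$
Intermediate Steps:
$W \left(-24\right) - 93 = 123 \left(-24\right) - 93 = -2952 - 93 = -3045$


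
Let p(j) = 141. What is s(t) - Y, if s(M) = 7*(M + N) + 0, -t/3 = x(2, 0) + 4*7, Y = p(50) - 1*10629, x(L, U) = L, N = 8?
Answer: 9914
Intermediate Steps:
Y = -10488 (Y = 141 - 1*10629 = 141 - 10629 = -10488)
t = -90 (t = -3*(2 + 4*7) = -3*(2 + 28) = -3*30 = -90)
s(M) = 56 + 7*M (s(M) = 7*(M + 8) + 0 = 7*(8 + M) + 0 = (56 + 7*M) + 0 = 56 + 7*M)
s(t) - Y = (56 + 7*(-90)) - 1*(-10488) = (56 - 630) + 10488 = -574 + 10488 = 9914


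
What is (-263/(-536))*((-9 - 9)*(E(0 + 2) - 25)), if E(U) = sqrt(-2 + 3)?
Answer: 14202/67 ≈ 211.97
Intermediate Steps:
E(U) = 1 (E(U) = sqrt(1) = 1)
(-263/(-536))*((-9 - 9)*(E(0 + 2) - 25)) = (-263/(-536))*((-9 - 9)*(1 - 25)) = (-263*(-1/536))*(-18*(-24)) = (263/536)*432 = 14202/67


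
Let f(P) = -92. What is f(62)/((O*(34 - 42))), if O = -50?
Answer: -23/100 ≈ -0.23000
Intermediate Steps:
f(62)/((O*(34 - 42))) = -92*(-1/(50*(34 - 42))) = -92/((-50*(-8))) = -92/400 = -92*1/400 = -23/100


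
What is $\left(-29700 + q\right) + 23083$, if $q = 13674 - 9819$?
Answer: $-2762$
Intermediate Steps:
$q = 3855$
$\left(-29700 + q\right) + 23083 = \left(-29700 + 3855\right) + 23083 = -25845 + 23083 = -2762$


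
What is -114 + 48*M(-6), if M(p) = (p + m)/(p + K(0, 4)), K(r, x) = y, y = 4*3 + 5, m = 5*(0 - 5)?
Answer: -2742/11 ≈ -249.27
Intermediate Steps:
m = -25 (m = 5*(-5) = -25)
y = 17 (y = 12 + 5 = 17)
K(r, x) = 17
M(p) = (-25 + p)/(17 + p) (M(p) = (p - 25)/(p + 17) = (-25 + p)/(17 + p))
-114 + 48*M(-6) = -114 + 48*((-25 - 6)/(17 - 6)) = -114 + 48*(-31/11) = -114 - 1488/11 = -2742/11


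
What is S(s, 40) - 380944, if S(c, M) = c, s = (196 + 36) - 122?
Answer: -380834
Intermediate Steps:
s = 110 (s = 232 - 122 = 110)
S(s, 40) - 380944 = 110 - 380944 = -380834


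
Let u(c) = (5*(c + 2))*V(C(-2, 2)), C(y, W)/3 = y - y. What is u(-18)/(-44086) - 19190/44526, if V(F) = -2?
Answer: -213283625/490743309 ≈ -0.43461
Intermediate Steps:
C(y, W) = 0 (C(y, W) = 3*(y - y) = 3*0 = 0)
u(c) = -20 - 10*c (u(c) = (5*(c + 2))*(-2) = (5*(2 + c))*(-2) = (10 + 5*c)*(-2) = -20 - 10*c)
u(-18)/(-44086) - 19190/44526 = (-20 - 10*(-18))/(-44086) - 19190/44526 = (-20 + 180)*(-1/44086) - 19190*1/44526 = 160*(-1/44086) - 9595/22263 = -80/22043 - 9595/22263 = -213283625/490743309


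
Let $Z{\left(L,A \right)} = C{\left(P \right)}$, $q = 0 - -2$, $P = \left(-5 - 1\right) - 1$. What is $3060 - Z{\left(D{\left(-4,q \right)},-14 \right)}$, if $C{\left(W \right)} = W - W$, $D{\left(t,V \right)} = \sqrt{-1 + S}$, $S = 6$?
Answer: $3060$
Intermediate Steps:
$P = -7$ ($P = -6 - 1 = -7$)
$q = 2$ ($q = 0 + 2 = 2$)
$D{\left(t,V \right)} = \sqrt{5}$ ($D{\left(t,V \right)} = \sqrt{-1 + 6} = \sqrt{5}$)
$C{\left(W \right)} = 0$
$Z{\left(L,A \right)} = 0$
$3060 - Z{\left(D{\left(-4,q \right)},-14 \right)} = 3060 - 0 = 3060 + 0 = 3060$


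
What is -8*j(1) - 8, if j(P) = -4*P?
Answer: 24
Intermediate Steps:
-8*j(1) - 8 = -(-32) - 8 = -8*(-4) - 8 = 32 - 8 = 24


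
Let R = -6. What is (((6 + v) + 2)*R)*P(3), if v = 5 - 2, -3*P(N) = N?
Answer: 66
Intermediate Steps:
P(N) = -N/3
v = 3
(((6 + v) + 2)*R)*P(3) = (((6 + 3) + 2)*(-6))*(-⅓*3) = ((9 + 2)*(-6))*(-1) = (11*(-6))*(-1) = -66*(-1) = 66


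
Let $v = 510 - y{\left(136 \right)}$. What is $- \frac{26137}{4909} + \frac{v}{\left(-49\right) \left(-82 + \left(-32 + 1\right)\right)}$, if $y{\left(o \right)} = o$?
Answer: $- \frac{142884603}{27181133} \approx -5.2568$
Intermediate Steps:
$v = 374$ ($v = 510 - 136 = 374$)
$- \frac{26137}{4909} + \frac{v}{\left(-49\right) \left(-82 + \left(-32 + 1\right)\right)} = - \frac{26137}{4909} + \frac{374}{\left(-49\right) \left(-82 + \left(-32 + 1\right)\right)} = \left(-26137\right) \frac{1}{4909} + \frac{374}{\left(-49\right) \left(-82 - 31\right)} = - \frac{26137}{4909} + \frac{374}{\left(-49\right) \left(-113\right)} = - \frac{26137}{4909} + \frac{374}{5537} = - \frac{142884603}{27181133}$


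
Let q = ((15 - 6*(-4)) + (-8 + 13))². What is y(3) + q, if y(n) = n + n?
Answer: 1942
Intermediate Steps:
y(n) = 2*n
q = 1936 (q = ((15 - 1*(-24)) + 5)² = ((15 + 24) + 5)² = (39 + 5)² = 44² = 1936)
y(3) + q = 2*3 + 1936 = 6 + 1936 = 1942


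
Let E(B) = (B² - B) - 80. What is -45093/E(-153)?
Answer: -45093/23482 ≈ -1.9203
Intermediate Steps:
E(B) = -80 + B² - B
-45093/E(-153) = -45093/(-80 + (-153)² - 1*(-153)) = -45093/(-80 + 23409 + 153) = -45093/23482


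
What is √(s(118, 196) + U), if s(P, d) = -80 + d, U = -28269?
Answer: I*√28153 ≈ 167.79*I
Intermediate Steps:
√(s(118, 196) + U) = √((-80 + 196) - 28269) = √(116 - 28269) = √(-28153) = I*√28153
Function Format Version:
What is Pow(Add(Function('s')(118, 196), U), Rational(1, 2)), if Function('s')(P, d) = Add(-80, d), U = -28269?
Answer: Mul(I, Pow(28153, Rational(1, 2))) ≈ Mul(167.79, I)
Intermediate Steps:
Pow(Add(Function('s')(118, 196), U), Rational(1, 2)) = Pow(Add(Add(-80, 196), -28269), Rational(1, 2)) = Pow(Add(116, -28269), Rational(1, 2)) = Pow(-28153, Rational(1, 2)) = Mul(I, Pow(28153, Rational(1, 2)))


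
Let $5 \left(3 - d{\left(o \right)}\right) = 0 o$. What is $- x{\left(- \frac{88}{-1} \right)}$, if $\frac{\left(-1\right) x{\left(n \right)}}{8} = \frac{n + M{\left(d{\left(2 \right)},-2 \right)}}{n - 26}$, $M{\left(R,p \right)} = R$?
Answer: $\frac{364}{31} \approx 11.742$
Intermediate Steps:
$d{\left(o \right)} = 3$ ($d{\left(o \right)} = 3 - \frac{0 o}{5} = 3 - 0 = 3 + 0 = 3$)
$x{\left(n \right)} = - \frac{8 \left(3 + n\right)}{-26 + n}$ ($x{\left(n \right)} = - 8 \frac{n + 3}{n - 26} = - 8 \frac{3 + n}{-26 + n} = - \frac{8 \left(3 + n\right)}{-26 + n}$)
$- x{\left(- \frac{88}{-1} \right)} = - \frac{8 \left(-3 - - \frac{88}{-1}\right)}{-26 - \frac{88}{-1}} = - \frac{8 \left(-3 - \left(-88\right) \left(-1\right)\right)}{-26 - -88} = - \frac{8 \left(-3 - 88\right)}{-26 + 88} = - \frac{8 \left(-3 - 88\right)}{62} = - \frac{8 \left(-91\right)}{62} = \left(-1\right) \left(- \frac{364}{31}\right) = \frac{364}{31}$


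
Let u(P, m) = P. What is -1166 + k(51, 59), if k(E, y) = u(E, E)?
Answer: -1115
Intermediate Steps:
k(E, y) = E
-1166 + k(51, 59) = -1166 + 51 = -1115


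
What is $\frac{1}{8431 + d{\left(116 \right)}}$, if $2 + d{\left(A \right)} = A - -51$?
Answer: $\frac{1}{8596} \approx 0.00011633$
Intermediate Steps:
$d{\left(A \right)} = 49 + A$ ($d{\left(A \right)} = -2 + \left(A - -51\right) = -2 + \left(A + 51\right) = -2 + \left(51 + A\right) = 49 + A$)
$\frac{1}{8431 + d{\left(116 \right)}} = \frac{1}{8431 + \left(49 + 116\right)} = \frac{1}{8431 + 165} = \frac{1}{8596}$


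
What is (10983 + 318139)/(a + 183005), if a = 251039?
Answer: 164561/217022 ≈ 0.75827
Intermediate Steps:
(10983 + 318139)/(a + 183005) = (10983 + 318139)/(251039 + 183005) = 329122/434044 = 329122*(1/434044) = 164561/217022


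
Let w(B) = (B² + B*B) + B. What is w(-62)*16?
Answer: 122016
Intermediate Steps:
w(B) = B + 2*B² (w(B) = (B² + B²) + B = 2*B² + B = B + 2*B²)
w(-62)*16 = -62*(1 + 2*(-62))*16 = -62*(1 - 124)*16 = -62*(-123)*16 = 7626*16 = 122016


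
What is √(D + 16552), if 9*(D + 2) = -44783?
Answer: √104167/3 ≈ 107.58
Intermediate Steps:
D = -44801/9 (D = -2 + (⅑)*(-44783) = -2 - 44783/9 = -44801/9 ≈ -4977.9)
√(D + 16552) = √(-44801/9 + 16552) = √(104167/9) = √104167/3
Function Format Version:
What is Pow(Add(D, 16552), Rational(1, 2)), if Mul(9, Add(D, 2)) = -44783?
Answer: Mul(Rational(1, 3), Pow(104167, Rational(1, 2))) ≈ 107.58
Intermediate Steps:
D = Rational(-44801, 9) (D = Add(-2, Mul(Rational(1, 9), -44783)) = Add(-2, Rational(-44783, 9)) = Rational(-44801, 9) ≈ -4977.9)
Pow(Add(D, 16552), Rational(1, 2)) = Pow(Add(Rational(-44801, 9), 16552), Rational(1, 2)) = Pow(Rational(104167, 9), Rational(1, 2)) = Mul(Rational(1, 3), Pow(104167, Rational(1, 2)))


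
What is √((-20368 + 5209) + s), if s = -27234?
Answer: I*√42393 ≈ 205.9*I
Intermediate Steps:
√((-20368 + 5209) + s) = √((-20368 + 5209) - 27234) = √(-15159 - 27234) = √(-42393) = I*√42393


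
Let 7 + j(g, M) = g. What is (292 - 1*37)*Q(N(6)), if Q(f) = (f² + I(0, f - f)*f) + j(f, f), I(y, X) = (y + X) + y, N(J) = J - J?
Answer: -1785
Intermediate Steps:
j(g, M) = -7 + g
N(J) = 0
I(y, X) = X + 2*y (I(y, X) = (X + y) + y = X + 2*y)
Q(f) = -7 + f + f² (Q(f) = (f² + ((f - f) + 2*0)*f) + (-7 + f) = (f² + (0 + 0)*f) + (-7 + f) = (f² + 0*f) + (-7 + f) = (f² + 0) + (-7 + f) = f² + (-7 + f) = -7 + f + f²)
(292 - 1*37)*Q(N(6)) = (292 - 1*37)*(-7 + 0 + 0²) = (292 - 37)*(-7 + 0 + 0) = 255*(-7) = -1785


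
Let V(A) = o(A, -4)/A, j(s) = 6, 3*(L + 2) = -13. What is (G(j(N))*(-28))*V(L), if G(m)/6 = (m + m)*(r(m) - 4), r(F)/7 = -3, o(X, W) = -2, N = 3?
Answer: 302400/19 ≈ 15916.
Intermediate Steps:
L = -19/3 (L = -2 + (⅓)*(-13) = -2 - 13/3 = -19/3 ≈ -6.3333)
r(F) = -21 (r(F) = 7*(-3) = -21)
V(A) = -2/A
G(m) = -300*m (G(m) = 6*((m + m)*(-21 - 4)) = 6*((2*m)*(-25)) = 6*(-50*m) = -300*m)
(G(j(N))*(-28))*V(L) = (-300*6*(-28))*(-2/(-19/3)) = (-1800*(-28))*(-2*(-3/19)) = 50400*(6/19) = 302400/19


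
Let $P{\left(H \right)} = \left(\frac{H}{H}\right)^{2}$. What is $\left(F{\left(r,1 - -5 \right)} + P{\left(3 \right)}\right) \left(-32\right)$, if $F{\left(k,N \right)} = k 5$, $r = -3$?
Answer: $448$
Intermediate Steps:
$F{\left(k,N \right)} = 5 k$
$P{\left(H \right)} = 1$ ($P{\left(H \right)} = 1^{2} = 1$)
$\left(F{\left(r,1 - -5 \right)} + P{\left(3 \right)}\right) \left(-32\right) = \left(5 \left(-3\right) + 1\right) \left(-32\right) = \left(-15 + 1\right) \left(-32\right) = \left(-14\right) \left(-32\right) = 448$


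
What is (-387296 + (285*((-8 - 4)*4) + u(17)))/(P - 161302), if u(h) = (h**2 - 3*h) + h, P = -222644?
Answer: 400721/383946 ≈ 1.0437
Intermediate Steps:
u(h) = h**2 - 2*h
(-387296 + (285*((-8 - 4)*4) + u(17)))/(P - 161302) = (-387296 + (285*((-8 - 4)*4) + 17*(-2 + 17)))/(-222644 - 161302) = (-387296 + (285*(-12*4) + 17*15))/(-383946) = (-387296 + (285*(-48) + 255))*(-1/383946) = (-387296 + (-13680 + 255))*(-1/383946) = (-387296 - 13425)*(-1/383946) = -400721*(-1/383946) = 400721/383946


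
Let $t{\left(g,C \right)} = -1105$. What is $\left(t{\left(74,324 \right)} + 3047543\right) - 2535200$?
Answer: $511238$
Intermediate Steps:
$\left(t{\left(74,324 \right)} + 3047543\right) - 2535200 = \left(-1105 + 3047543\right) - 2535200 = 3046438 - 2535200 = 511238$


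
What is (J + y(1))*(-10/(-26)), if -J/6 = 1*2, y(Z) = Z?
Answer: -55/13 ≈ -4.2308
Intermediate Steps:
J = -12 (J = -6*2 = -12)
(J + y(1))*(-10/(-26)) = (-12 + 1)*(-10/(-26)) = -(-110)*(-1)/26 = -11*5/13 = -55/13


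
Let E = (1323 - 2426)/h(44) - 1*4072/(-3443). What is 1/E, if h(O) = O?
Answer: -13772/328951 ≈ -0.041866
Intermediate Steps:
E = -328951/13772 (E = (1323 - 2426)/44 - 1*4072/(-3443) = -1103*1/44 - 4072*(-1/3443) = -1103/44 + 4072/3443 = -328951/13772 ≈ -23.885)
1/E = 1/(-328951/13772) = -13772/328951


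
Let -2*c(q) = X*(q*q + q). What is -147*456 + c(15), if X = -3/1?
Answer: -66672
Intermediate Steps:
X = -3 (X = -3*1 = -3)
c(q) = 3*q/2 + 3*q**2/2 (c(q) = -(-3)*(q*q + q)/2 = -(-3)*(q**2 + q)/2 = -(-3)*(q + q**2)/2 = -(-3*q - 3*q**2)/2 = 3*q/2 + 3*q**2/2)
-147*456 + c(15) = -147*456 + (3/2)*15*(1 + 15) = -67032 + (3/2)*15*16 = -67032 + 360 = -66672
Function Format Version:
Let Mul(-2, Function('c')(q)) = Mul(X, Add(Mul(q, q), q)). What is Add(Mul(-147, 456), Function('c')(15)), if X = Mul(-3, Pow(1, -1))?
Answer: -66672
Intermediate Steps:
X = -3 (X = Mul(-3, 1) = -3)
Function('c')(q) = Add(Mul(Rational(3, 2), q), Mul(Rational(3, 2), Pow(q, 2))) (Function('c')(q) = Mul(Rational(-1, 2), Mul(-3, Add(Mul(q, q), q))) = Mul(Rational(-1, 2), Mul(-3, Add(Pow(q, 2), q))) = Mul(Rational(-1, 2), Mul(-3, Add(q, Pow(q, 2)))) = Mul(Rational(-1, 2), Add(Mul(-3, q), Mul(-3, Pow(q, 2)))) = Add(Mul(Rational(3, 2), q), Mul(Rational(3, 2), Pow(q, 2))))
Add(Mul(-147, 456), Function('c')(15)) = Add(Mul(-147, 456), Mul(Rational(3, 2), 15, Add(1, 15))) = Add(-67032, Mul(Rational(3, 2), 15, 16)) = Add(-67032, 360) = -66672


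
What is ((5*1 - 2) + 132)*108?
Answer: 14580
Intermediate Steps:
((5*1 - 2) + 132)*108 = ((5 - 2) + 132)*108 = (3 + 132)*108 = 135*108 = 14580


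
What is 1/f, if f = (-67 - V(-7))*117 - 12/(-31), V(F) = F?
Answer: -31/217608 ≈ -0.00014246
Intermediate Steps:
f = -217608/31 (f = (-67 - 1*(-7))*117 - 12/(-31) = (-67 + 7)*117 - 12*(-1/31) = -60*117 + 12/31 = -7020 + 12/31 = -217608/31 ≈ -7019.6)
1/f = 1/(-217608/31) = -31/217608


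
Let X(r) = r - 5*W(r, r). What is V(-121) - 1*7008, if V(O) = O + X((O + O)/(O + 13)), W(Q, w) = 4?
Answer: -385925/54 ≈ -7146.8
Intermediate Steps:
X(r) = -20 + r (X(r) = r - 5*4 = r - 20 = -20 + r)
V(O) = -20 + O + 2*O/(13 + O) (V(O) = O + (-20 + (O + O)/(O + 13)) = O + (-20 + (2*O)/(13 + O)) = O + (-20 + 2*O/(13 + O)) = -20 + O + 2*O/(13 + O))
V(-121) - 1*7008 = (-260 + (-121)**2 - 5*(-121))/(13 - 121) - 1*7008 = (-260 + 14641 + 605)/(-108) - 7008 = -1/108*14986 - 7008 = -7493/54 - 7008 = -385925/54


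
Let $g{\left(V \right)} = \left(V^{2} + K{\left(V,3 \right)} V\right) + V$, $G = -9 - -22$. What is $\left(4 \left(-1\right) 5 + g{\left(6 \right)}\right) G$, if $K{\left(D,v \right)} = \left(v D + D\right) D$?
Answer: $11518$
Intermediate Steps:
$K{\left(D,v \right)} = D \left(D + D v\right)$ ($K{\left(D,v \right)} = \left(D v + D\right) D = \left(D + D v\right) D = D \left(D + D v\right)$)
$G = 13$ ($G = -9 + 22 = 13$)
$g{\left(V \right)} = V + V^{2} + 4 V^{3}$ ($g{\left(V \right)} = \left(V^{2} + V^{2} \left(1 + 3\right) V\right) + V = \left(V^{2} + V^{2} \cdot 4 V\right) + V = \left(V^{2} + 4 V^{2} V\right) + V = \left(V^{2} + 4 V^{3}\right) + V = V + V^{2} + 4 V^{3}$)
$\left(4 \left(-1\right) 5 + g{\left(6 \right)}\right) G = \left(4 \left(-1\right) 5 + 6 \left(1 + 6 + 4 \cdot 6^{2}\right)\right) 13 = \left(\left(-4\right) 5 + 6 \left(1 + 6 + 4 \cdot 36\right)\right) 13 = \left(-20 + 6 \left(1 + 6 + 144\right)\right) 13 = \left(-20 + 6 \cdot 151\right) 13 = \left(-20 + 906\right) 13 = 886 \cdot 13 = 11518$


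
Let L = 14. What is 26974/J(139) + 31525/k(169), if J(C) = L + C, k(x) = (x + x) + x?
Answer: 474337/1989 ≈ 238.48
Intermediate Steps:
k(x) = 3*x (k(x) = 2*x + x = 3*x)
J(C) = 14 + C
26974/J(139) + 31525/k(169) = 26974/(14 + 139) + 31525/((3*169)) = 26974/153 + 31525/507 = 26974*(1/153) + 31525*(1/507) = 26974/153 + 2425/39 = 474337/1989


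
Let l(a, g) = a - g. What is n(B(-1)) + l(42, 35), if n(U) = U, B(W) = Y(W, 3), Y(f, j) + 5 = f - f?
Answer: 2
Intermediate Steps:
Y(f, j) = -5 (Y(f, j) = -5 + (f - f) = -5 + 0 = -5)
B(W) = -5
n(B(-1)) + l(42, 35) = -5 + (42 - 1*35) = -5 + (42 - 35) = -5 + 7 = 2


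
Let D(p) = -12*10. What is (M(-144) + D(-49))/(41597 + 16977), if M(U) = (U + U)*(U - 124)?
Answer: 38532/29287 ≈ 1.3157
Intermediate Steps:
D(p) = -120
M(U) = 2*U*(-124 + U) (M(U) = (2*U)*(-124 + U) = 2*U*(-124 + U))
(M(-144) + D(-49))/(41597 + 16977) = (2*(-144)*(-124 - 144) - 120)/(41597 + 16977) = (2*(-144)*(-268) - 120)/58574 = (77184 - 120)*(1/58574) = 77064*(1/58574) = 38532/29287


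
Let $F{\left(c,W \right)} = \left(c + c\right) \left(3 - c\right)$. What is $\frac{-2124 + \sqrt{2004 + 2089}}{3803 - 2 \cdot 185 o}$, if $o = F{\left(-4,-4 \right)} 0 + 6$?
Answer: $- \frac{2124}{1583} + \frac{\sqrt{4093}}{1583} \approx -1.3013$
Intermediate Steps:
$F{\left(c,W \right)} = 2 c \left(3 - c\right)$
$o = 6$ ($o = 2 \left(-4\right) \left(3 - -4\right) 0 + 6 = 2 \left(-4\right) \left(3 + 4\right) 0 + 6 = 2 \left(-4\right) 7 \cdot 0 + 6 = \left(-56\right) 0 + 6 = 0 + 6 = 6$)
$\frac{-2124 + \sqrt{2004 + 2089}}{3803 - 2 \cdot 185 o} = \frac{-2124 + \sqrt{2004 + 2089}}{3803 - 2 \cdot 185 \cdot 6} = \frac{-2124 + \sqrt{4093}}{3803 - 2220} = \frac{-2124 + \sqrt{4093}}{1583} = \left(-2124 + \sqrt{4093}\right) \frac{1}{1583} = - \frac{2124}{1583} + \frac{\sqrt{4093}}{1583}$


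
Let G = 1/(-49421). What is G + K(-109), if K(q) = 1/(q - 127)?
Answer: -49657/11663356 ≈ -0.0042575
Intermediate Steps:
G = -1/49421 ≈ -2.0234e-5
K(q) = 1/(-127 + q)
G + K(-109) = -1/49421 + 1/(-127 - 109) = -1/49421 + 1/(-236) = -1/49421 - 1/236 = -49657/11663356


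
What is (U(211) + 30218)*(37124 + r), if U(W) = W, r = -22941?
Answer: 431574507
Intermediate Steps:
(U(211) + 30218)*(37124 + r) = (211 + 30218)*(37124 - 22941) = 30429*14183 = 431574507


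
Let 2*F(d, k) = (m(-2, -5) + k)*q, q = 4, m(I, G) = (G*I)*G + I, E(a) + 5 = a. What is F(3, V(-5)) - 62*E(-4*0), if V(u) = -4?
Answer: 198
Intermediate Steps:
E(a) = -5 + a
m(I, G) = I + I*G**2 (m(I, G) = I*G**2 + I = I + I*G**2)
F(d, k) = -104 + 2*k (F(d, k) = ((-2*(1 + (-5)**2) + k)*4)/2 = ((-2*(1 + 25) + k)*4)/2 = ((-2*26 + k)*4)/2 = ((-52 + k)*4)/2 = (-208 + 4*k)/2 = -104 + 2*k)
F(3, V(-5)) - 62*E(-4*0) = (-104 + 2*(-4)) - 62*(-5 - 4*0) = (-104 - 8) - 62*(-5 + 0) = -112 - 62*(-5) = -112 + 310 = 198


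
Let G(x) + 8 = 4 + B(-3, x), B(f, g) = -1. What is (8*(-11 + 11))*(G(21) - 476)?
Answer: 0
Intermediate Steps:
G(x) = -5 (G(x) = -8 + (4 - 1) = -8 + 3 = -5)
(8*(-11 + 11))*(G(21) - 476) = (8*(-11 + 11))*(-5 - 476) = (8*0)*(-481) = 0*(-481) = 0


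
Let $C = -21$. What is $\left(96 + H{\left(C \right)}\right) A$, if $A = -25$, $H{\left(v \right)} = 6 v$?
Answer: $750$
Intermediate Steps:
$\left(96 + H{\left(C \right)}\right) A = \left(96 + 6 \left(-21\right)\right) \left(-25\right) = \left(96 - 126\right) \left(-25\right) = \left(-30\right) \left(-25\right) = 750$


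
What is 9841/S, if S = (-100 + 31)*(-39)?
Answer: 757/207 ≈ 3.6570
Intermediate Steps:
S = 2691 (S = -69*(-39) = 2691)
9841/S = 9841/2691 = 9841*(1/2691) = 757/207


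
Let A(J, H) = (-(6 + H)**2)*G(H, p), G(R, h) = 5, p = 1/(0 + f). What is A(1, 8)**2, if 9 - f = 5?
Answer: 960400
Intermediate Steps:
f = 4 (f = 9 - 1*5 = 9 - 5 = 4)
p = 1/4 (p = 1/(0 + 4) = 1/4 ≈ 0.25000)
A(J, H) = -5*(6 + H)**2 (A(J, H) = -(6 + H)**2*5 = -5*(6 + H)**2)
A(1, 8)**2 = (-5*(6 + 8)**2)**2 = (-5*14**2)**2 = (-5*196)**2 = (-980)**2 = 960400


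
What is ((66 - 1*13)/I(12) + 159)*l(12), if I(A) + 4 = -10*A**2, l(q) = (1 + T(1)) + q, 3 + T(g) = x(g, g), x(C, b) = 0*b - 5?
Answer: 1147715/1444 ≈ 794.82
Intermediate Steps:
x(C, b) = -5 (x(C, b) = 0 - 5 = -5)
T(g) = -8 (T(g) = -3 - 5 = -8)
l(q) = -7 + q (l(q) = (1 - 8) + q = -7 + q)
I(A) = -4 - 10*A**2
((66 - 1*13)/I(12) + 159)*l(12) = ((66 - 1*13)/(-4 - 10*12**2) + 159)*(-7 + 12) = ((66 - 13)/(-4 - 10*144) + 159)*5 = (53/(-4 - 1440) + 159)*5 = (53/(-1444) + 159)*5 = (53*(-1/1444) + 159)*5 = (-53/1444 + 159)*5 = (229543/1444)*5 = 1147715/1444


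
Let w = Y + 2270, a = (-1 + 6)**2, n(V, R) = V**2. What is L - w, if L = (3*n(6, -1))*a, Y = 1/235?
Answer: 101049/235 ≈ 430.00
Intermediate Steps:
Y = 1/235 ≈ 0.0042553
a = 25 (a = 5**2 = 25)
L = 2700 (L = (3*6**2)*25 = (3*36)*25 = 108*25 = 2700)
w = 533451/235 (w = 1/235 + 2270 = 533451/235 ≈ 2270.0)
L - w = 2700 - 1*533451/235 = 2700 - 533451/235 = 101049/235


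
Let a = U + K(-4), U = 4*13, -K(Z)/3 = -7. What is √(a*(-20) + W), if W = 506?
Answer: 3*I*√106 ≈ 30.887*I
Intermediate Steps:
K(Z) = 21 (K(Z) = -3*(-7) = 21)
U = 52
a = 73 (a = 52 + 21 = 73)
√(a*(-20) + W) = √(73*(-20) + 506) = √(-1460 + 506) = √(-954) = 3*I*√106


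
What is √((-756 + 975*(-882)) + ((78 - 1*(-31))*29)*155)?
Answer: I*√370751 ≈ 608.89*I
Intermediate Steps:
√((-756 + 975*(-882)) + ((78 - 1*(-31))*29)*155) = √((-756 - 859950) + ((78 + 31)*29)*155) = √(-860706 + (109*29)*155) = √(-860706 + 3161*155) = √(-860706 + 489955) = √(-370751) = I*√370751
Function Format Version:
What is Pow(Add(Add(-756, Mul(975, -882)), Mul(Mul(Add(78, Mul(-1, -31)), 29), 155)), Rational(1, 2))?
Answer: Mul(I, Pow(370751, Rational(1, 2))) ≈ Mul(608.89, I)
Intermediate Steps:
Pow(Add(Add(-756, Mul(975, -882)), Mul(Mul(Add(78, Mul(-1, -31)), 29), 155)), Rational(1, 2)) = Pow(Add(Add(-756, -859950), Mul(Mul(Add(78, 31), 29), 155)), Rational(1, 2)) = Pow(Add(-860706, Mul(Mul(109, 29), 155)), Rational(1, 2)) = Pow(Add(-860706, Mul(3161, 155)), Rational(1, 2)) = Pow(Add(-860706, 489955), Rational(1, 2)) = Pow(-370751, Rational(1, 2)) = Mul(I, Pow(370751, Rational(1, 2)))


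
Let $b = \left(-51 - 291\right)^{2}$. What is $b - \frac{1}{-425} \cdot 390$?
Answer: $\frac{9942018}{85} \approx 1.1696 \cdot 10^{5}$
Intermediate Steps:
$b = 116964$ ($b = \left(-342\right)^{2} = 116964$)
$b - \frac{1}{-425} \cdot 390 = 116964 - \frac{1}{-425} \cdot 390 = 116964 - \left(- \frac{1}{425}\right) 390 = 116964 - - \frac{78}{85} = 116964 + \frac{78}{85} = \frac{9942018}{85}$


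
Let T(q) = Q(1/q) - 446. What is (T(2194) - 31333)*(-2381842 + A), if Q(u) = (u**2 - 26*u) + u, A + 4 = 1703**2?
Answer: -79295332377139359/4813636 ≈ -1.6473e+10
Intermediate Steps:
A = 2900205 (A = -4 + 1703**2 = -4 + 2900209 = 2900205)
Q(u) = u**2 - 25*u
T(q) = -446 + (-25 + 1/q)/q (T(q) = (-25 + 1/q)/q - 446 = -446 + (-25 + 1/q)/q)
(T(2194) - 31333)*(-2381842 + A) = ((-446 + 2194**(-2) - 25/2194) - 31333)*(-2381842 + 2900205) = ((-446 + 1/4813636 - 25*1/2194) - 31333)*518363 = ((-446 + 1/4813636 - 25/2194) - 31333)*518363 = (-2146936505/4813636 - 31333)*518363 = -152972593293/4813636*518363 = -79295332377139359/4813636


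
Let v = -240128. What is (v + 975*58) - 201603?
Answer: -385181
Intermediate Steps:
(v + 975*58) - 201603 = (-240128 + 975*58) - 201603 = (-240128 + 56550) - 201603 = -183578 - 201603 = -385181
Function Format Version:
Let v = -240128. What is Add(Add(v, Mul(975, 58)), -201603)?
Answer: -385181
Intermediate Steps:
Add(Add(v, Mul(975, 58)), -201603) = Add(Add(-240128, Mul(975, 58)), -201603) = Add(Add(-240128, 56550), -201603) = Add(-183578, -201603) = -385181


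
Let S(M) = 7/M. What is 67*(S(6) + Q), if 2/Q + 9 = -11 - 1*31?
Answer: 7705/102 ≈ 75.539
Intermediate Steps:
Q = -2/51 (Q = 2/(-9 + (-11 - 1*31)) = 2/(-9 + (-11 - 31)) = 2/(-9 - 42) = 2/(-51) = 2*(-1/51) = -2/51 ≈ -0.039216)
67*(S(6) + Q) = 67*(7/6 - 2/51) = 67*(115/102) = 7705/102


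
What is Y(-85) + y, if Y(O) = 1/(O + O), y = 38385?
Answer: 6525449/170 ≈ 38385.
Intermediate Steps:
Y(O) = 1/(2*O)
Y(-85) + y = (1/2)/(-85) + 38385 = (1/2)*(-1/85) + 38385 = -1/170 + 38385 = 6525449/170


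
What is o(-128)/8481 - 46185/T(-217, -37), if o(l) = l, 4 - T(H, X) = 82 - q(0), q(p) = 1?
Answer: 35607739/59367 ≈ 599.79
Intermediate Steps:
T(H, X) = -77 (T(H, X) = 4 - (82 - 1*1) = 4 - (82 - 1) = 4 - 1*81 = 4 - 81 = -77)
o(-128)/8481 - 46185/T(-217, -37) = -128/8481 - 46185/(-77) = -128*1/8481 - 46185*(-1/77) = -128/8481 + 46185/77 = 35607739/59367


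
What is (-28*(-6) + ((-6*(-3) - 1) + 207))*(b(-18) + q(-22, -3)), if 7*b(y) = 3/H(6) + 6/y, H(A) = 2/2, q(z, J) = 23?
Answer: 27496/3 ≈ 9165.3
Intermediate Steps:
H(A) = 1 (H(A) = 2*(½) = 1)
b(y) = 3/7 + 6/(7*y) (b(y) = (3/1 + 6/y)/7 = (3*1 + 6/y)/7 = (3 + 6/y)/7 = 3/7 + 6/(7*y))
(-28*(-6) + ((-6*(-3) - 1) + 207))*(b(-18) + q(-22, -3)) = (-28*(-6) + ((-6*(-3) - 1) + 207))*((3/7)*(2 - 18)/(-18) + 23) = (168 + ((18 - 1) + 207))*((3/7)*(-1/18)*(-16) + 23) = (168 + (17 + 207))*(8/21 + 23) = (168 + 224)*(491/21) = 392*(491/21) = 27496/3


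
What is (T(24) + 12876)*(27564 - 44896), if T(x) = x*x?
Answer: -233150064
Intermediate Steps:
T(x) = x²
(T(24) + 12876)*(27564 - 44896) = (24² + 12876)*(27564 - 44896) = (576 + 12876)*(-17332) = 13452*(-17332) = -233150064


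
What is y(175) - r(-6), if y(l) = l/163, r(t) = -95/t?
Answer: -14435/978 ≈ -14.760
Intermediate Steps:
y(l) = l/163 (y(l) = l*(1/163) = l/163)
y(175) - r(-6) = (1/163)*175 - (-95)/(-6) = 175/163 - (-95)*(-1)/6 = 175/163 - 1*95/6 = 175/163 - 95/6 = -14435/978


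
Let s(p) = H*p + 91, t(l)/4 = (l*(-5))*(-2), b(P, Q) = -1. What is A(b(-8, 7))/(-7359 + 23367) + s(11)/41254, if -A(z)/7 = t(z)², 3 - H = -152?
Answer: -27080902/41274627 ≈ -0.65611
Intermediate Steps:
H = 155 (H = 3 - 1*(-152) = 3 + 152 = 155)
t(l) = 40*l (t(l) = 4*((l*(-5))*(-2)) = 4*(-5*l*(-2)) = 4*(10*l) = 40*l)
A(z) = -11200*z² (A(z) = -7*1600*z² = -11200*z²)
s(p) = 91 + 155*p (s(p) = 155*p + 91 = 91 + 155*p)
A(b(-8, 7))/(-7359 + 23367) + s(11)/41254 = (-11200*(-1)²)/(-7359 + 23367) + (91 + 155*11)/41254 = -11200*1/16008 + (91 + 1705)*(1/41254) = -11200*1/16008 + 1796*(1/41254) = -1400/2001 + 898/20627 = -27080902/41274627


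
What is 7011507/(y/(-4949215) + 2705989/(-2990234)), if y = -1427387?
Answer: -45095815921538170/3965362977 ≈ -1.1372e+7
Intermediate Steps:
7011507/(y/(-4949215) + 2705989/(-2990234)) = 7011507/(-1427387/(-4949215) + 2705989/(-2990234)) = 7011507/(-1427387*(-1/4949215) + 2705989*(-1/2990234)) = 7011507/(24193/83885 - 208153/230018) = 7011507/(-11896088931/19295059930) = 7011507*(-19295059930/11896088931) = -45095815921538170/3965362977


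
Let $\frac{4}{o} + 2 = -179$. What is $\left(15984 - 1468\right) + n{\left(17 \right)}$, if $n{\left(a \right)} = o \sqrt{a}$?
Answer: $14516 - \frac{4 \sqrt{17}}{181} \approx 14516.0$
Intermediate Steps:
$o = - \frac{4}{181}$ ($o = \frac{4}{-2 - 179} = \frac{4}{-181} = 4 \left(- \frac{1}{181}\right) = - \frac{4}{181} \approx -0.022099$)
$n{\left(a \right)} = - \frac{4 \sqrt{a}}{181}$
$\left(15984 - 1468\right) + n{\left(17 \right)} = \left(15984 - 1468\right) - \frac{4 \sqrt{17}}{181} = 14516 - \frac{4 \sqrt{17}}{181}$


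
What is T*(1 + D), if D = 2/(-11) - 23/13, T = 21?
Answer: -2856/143 ≈ -19.972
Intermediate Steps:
D = -279/143 (D = 2*(-1/11) - 23*1/13 = -2/11 - 23/13 = -279/143 ≈ -1.9510)
T*(1 + D) = 21*(1 - 279/143) = 21*(-136/143) = -2856/143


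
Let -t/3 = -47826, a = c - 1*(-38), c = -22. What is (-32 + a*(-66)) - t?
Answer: -144566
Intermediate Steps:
a = 16 (a = -22 - 1*(-38) = -22 + 38 = 16)
t = 143478 (t = -3*(-47826) = 143478)
(-32 + a*(-66)) - t = (-32 + 16*(-66)) - 1*143478 = (-32 - 1056) - 143478 = -1088 - 143478 = -144566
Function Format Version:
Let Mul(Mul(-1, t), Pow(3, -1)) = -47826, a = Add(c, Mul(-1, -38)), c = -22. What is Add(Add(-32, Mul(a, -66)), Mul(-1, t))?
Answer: -144566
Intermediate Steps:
a = 16 (a = Add(-22, Mul(-1, -38)) = Add(-22, 38) = 16)
t = 143478 (t = Mul(-3, -47826) = 143478)
Add(Add(-32, Mul(a, -66)), Mul(-1, t)) = Add(Add(-32, Mul(16, -66)), Mul(-1, 143478)) = Add(Add(-32, -1056), -143478) = Add(-1088, -143478) = -144566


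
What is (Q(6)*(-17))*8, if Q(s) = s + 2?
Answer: -1088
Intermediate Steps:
Q(s) = 2 + s
(Q(6)*(-17))*8 = ((2 + 6)*(-17))*8 = (8*(-17))*8 = -136*8 = -1088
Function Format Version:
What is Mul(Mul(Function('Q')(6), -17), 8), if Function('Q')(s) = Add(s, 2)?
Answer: -1088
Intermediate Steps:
Function('Q')(s) = Add(2, s)
Mul(Mul(Function('Q')(6), -17), 8) = Mul(Mul(Add(2, 6), -17), 8) = Mul(Mul(8, -17), 8) = Mul(-136, 8) = -1088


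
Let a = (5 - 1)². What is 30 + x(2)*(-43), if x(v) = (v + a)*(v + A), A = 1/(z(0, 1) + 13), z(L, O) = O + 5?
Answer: -29616/19 ≈ -1558.7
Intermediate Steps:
z(L, O) = 5 + O
a = 16 (a = 4² = 16)
A = 1/19 (A = 1/((5 + 1) + 13) = 1/(6 + 13) = 1/19 ≈ 0.052632)
x(v) = (16 + v)*(1/19 + v) (x(v) = (v + 16)*(v + 1/19) = (16 + v)*(1/19 + v))
30 + x(2)*(-43) = 30 + (16/19 + 2² + (305/19)*2)*(-43) = 30 + (16/19 + 4 + 610/19)*(-43) = 30 + (702/19)*(-43) = 30 - 30186/19 = -29616/19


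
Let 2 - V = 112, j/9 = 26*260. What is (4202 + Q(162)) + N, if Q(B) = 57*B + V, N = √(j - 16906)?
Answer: 13326 + √43934 ≈ 13536.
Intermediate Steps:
j = 60840 (j = 9*(26*260) = 9*6760 = 60840)
V = -110 (V = 2 - 1*112 = 2 - 112 = -110)
N = √43934 (N = √(60840 - 16906) = √43934 ≈ 209.60)
Q(B) = -110 + 57*B (Q(B) = 57*B - 110 = -110 + 57*B)
(4202 + Q(162)) + N = (4202 + (-110 + 57*162)) + √43934 = (4202 + (-110 + 9234)) + √43934 = (4202 + 9124) + √43934 = 13326 + √43934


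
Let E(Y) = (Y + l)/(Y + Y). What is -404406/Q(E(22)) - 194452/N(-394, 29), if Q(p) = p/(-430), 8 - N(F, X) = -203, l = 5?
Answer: 59793778908/211 ≈ 2.8338e+8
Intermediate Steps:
N(F, X) = 211 (N(F, X) = 8 - 1*(-203) = 8 + 203 = 211)
E(Y) = (5 + Y)/(2*Y) (E(Y) = (Y + 5)/(Y + Y) = (5 + Y)/((2*Y)) = (5 + Y)*(1/(2*Y)) = (5 + Y)/(2*Y))
Q(p) = -p/430 (Q(p) = p*(-1/430) = -p/430)
-404406/Q(E(22)) - 194452/N(-394, 29) = -404406*(-18920/(5 + 22)) - 194452/211 = -404406/((-27/(860*22))) - 194452*1/211 = -404406/((-1/430*27/44)) - 194452/211 = -404406/(-27/18920) - 194452/211 = -404406*(-18920/27) - 194452/211 = 283383760 - 194452/211 = 59793778908/211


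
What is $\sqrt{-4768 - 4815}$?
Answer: $37 i \sqrt{7} \approx 97.893 i$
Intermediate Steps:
$\sqrt{-4768 - 4815} = \sqrt{-9583} = 37 i \sqrt{7}$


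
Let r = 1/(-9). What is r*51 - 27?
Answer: -98/3 ≈ -32.667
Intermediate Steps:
r = -1/9 ≈ -0.11111
r*51 - 27 = -1/9*51 - 27 = -17/3 - 27 = -98/3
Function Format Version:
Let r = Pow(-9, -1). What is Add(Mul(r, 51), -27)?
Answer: Rational(-98, 3) ≈ -32.667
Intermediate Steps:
r = Rational(-1, 9) ≈ -0.11111
Add(Mul(r, 51), -27) = Add(Mul(Rational(-1, 9), 51), -27) = Add(Rational(-17, 3), -27) = Rational(-98, 3)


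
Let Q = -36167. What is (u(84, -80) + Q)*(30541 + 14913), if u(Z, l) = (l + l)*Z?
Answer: -2254836578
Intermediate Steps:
u(Z, l) = 2*Z*l (u(Z, l) = (2*l)*Z = 2*Z*l)
(u(84, -80) + Q)*(30541 + 14913) = (2*84*(-80) - 36167)*(30541 + 14913) = (-13440 - 36167)*45454 = -49607*45454 = -2254836578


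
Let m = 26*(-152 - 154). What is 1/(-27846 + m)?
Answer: -1/35802 ≈ -2.7931e-5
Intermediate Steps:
m = -7956 (m = 26*(-306) = -7956)
1/(-27846 + m) = 1/(-27846 - 7956) = 1/(-35802) = -1/35802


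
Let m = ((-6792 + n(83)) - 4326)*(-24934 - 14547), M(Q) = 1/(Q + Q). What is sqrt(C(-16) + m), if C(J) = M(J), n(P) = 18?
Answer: sqrt(28047302398)/8 ≈ 20934.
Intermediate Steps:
M(Q) = 1/(2*Q)
C(J) = 1/(2*J)
m = 438239100 (m = ((-6792 + 18) - 4326)*(-24934 - 14547) = (-6774 - 4326)*(-39481) = -11100*(-39481) = 438239100)
sqrt(C(-16) + m) = sqrt((1/2)/(-16) + 438239100) = sqrt((1/2)*(-1/16) + 438239100) = sqrt(-1/32 + 438239100) = sqrt(14023651199/32) = sqrt(28047302398)/8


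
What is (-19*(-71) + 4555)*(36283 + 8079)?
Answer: 261913248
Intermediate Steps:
(-19*(-71) + 4555)*(36283 + 8079) = (1349 + 4555)*44362 = 5904*44362 = 261913248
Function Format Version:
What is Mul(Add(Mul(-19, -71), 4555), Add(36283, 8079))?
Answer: 261913248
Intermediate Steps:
Mul(Add(Mul(-19, -71), 4555), Add(36283, 8079)) = Mul(Add(1349, 4555), 44362) = Mul(5904, 44362) = 261913248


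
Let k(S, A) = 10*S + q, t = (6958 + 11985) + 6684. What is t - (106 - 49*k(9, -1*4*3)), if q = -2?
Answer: 29833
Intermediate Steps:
t = 25627 (t = 18943 + 6684 = 25627)
k(S, A) = -2 + 10*S (k(S, A) = 10*S - 2 = -2 + 10*S)
t - (106 - 49*k(9, -1*4*3)) = 25627 - (106 - 49*(-2 + 10*9)) = 25627 - (106 - 49*(-2 + 90)) = 25627 - (106 - 49*88) = 25627 - (106 - 4312) = 25627 - 1*(-4206) = 25627 + 4206 = 29833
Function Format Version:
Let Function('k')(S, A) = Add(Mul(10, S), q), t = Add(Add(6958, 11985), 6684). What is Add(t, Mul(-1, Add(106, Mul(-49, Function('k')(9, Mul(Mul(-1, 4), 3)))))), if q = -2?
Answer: 29833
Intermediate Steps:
t = 25627 (t = Add(18943, 6684) = 25627)
Function('k')(S, A) = Add(-2, Mul(10, S)) (Function('k')(S, A) = Add(Mul(10, S), -2) = Add(-2, Mul(10, S)))
Add(t, Mul(-1, Add(106, Mul(-49, Function('k')(9, Mul(Mul(-1, 4), 3)))))) = Add(25627, Mul(-1, Add(106, Mul(-49, Add(-2, Mul(10, 9)))))) = Add(25627, Mul(-1, Add(106, Mul(-49, Add(-2, 90))))) = Add(25627, Mul(-1, Add(106, Mul(-49, 88)))) = Add(25627, Mul(-1, Add(106, -4312))) = Add(25627, Mul(-1, -4206)) = Add(25627, 4206) = 29833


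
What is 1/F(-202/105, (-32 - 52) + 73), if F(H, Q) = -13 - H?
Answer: -105/1163 ≈ -0.090284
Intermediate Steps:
1/F(-202/105, (-32 - 52) + 73) = 1/(-13 - (-202)/105) = 1/(-13 - 1*(-202/105)) = 1/(-13 + 202/105) = 1/(-1163/105) = -105/1163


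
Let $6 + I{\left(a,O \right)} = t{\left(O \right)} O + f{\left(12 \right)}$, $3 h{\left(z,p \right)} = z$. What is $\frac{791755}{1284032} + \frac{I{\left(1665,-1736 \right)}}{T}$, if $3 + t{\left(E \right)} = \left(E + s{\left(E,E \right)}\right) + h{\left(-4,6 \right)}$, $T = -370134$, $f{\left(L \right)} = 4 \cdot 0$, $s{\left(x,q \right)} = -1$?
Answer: $- \frac{5382761065781}{712895850432} \approx -7.5506$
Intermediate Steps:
$h{\left(z,p \right)} = \frac{z}{3}$
$f{\left(L \right)} = 0$
$t{\left(E \right)} = - \frac{16}{3} + E$ ($t{\left(E \right)} = -3 + \left(\left(E - 1\right) + \frac{1}{3} \left(-4\right)\right) = -3 + \left(\left(-1 + E\right) - \frac{4}{3}\right) = -3 + \left(- \frac{7}{3} + E\right) = - \frac{16}{3} + E$)
$I{\left(a,O \right)} = -6 + O \left(- \frac{16}{3} + O\right)$ ($I{\left(a,O \right)} = -6 + \left(\left(- \frac{16}{3} + O\right) O + 0\right) = -6 + \left(O \left(- \frac{16}{3} + O\right) + 0\right) = -6 + O \left(- \frac{16}{3} + O\right)$)
$\frac{791755}{1284032} + \frac{I{\left(1665,-1736 \right)}}{T} = \frac{791755}{1284032} + \frac{-6 + \frac{1}{3} \left(-1736\right) \left(-16 + 3 \left(-1736\right)\right)}{-370134} = 791755 \cdot \frac{1}{1284032} + \left(-6 + \frac{1}{3} \left(-1736\right) \left(-16 - 5208\right)\right) \left(- \frac{1}{370134}\right) = \frac{791755}{1284032} + \left(-6 + \frac{1}{3} \left(-1736\right) \left(-5224\right)\right) \left(- \frac{1}{370134}\right) = \frac{791755}{1284032} + \left(-6 + \frac{9068864}{3}\right) \left(- \frac{1}{370134}\right) = \frac{791755}{1284032} + \frac{9068846}{3} \left(- \frac{1}{370134}\right) = \frac{791755}{1284032} - \frac{4534423}{555201} = - \frac{5382761065781}{712895850432}$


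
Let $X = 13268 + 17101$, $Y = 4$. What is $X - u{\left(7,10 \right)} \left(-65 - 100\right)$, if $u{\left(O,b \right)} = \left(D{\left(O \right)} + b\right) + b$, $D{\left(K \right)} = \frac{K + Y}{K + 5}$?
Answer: $\frac{135281}{4} \approx 33820.0$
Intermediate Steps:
$D{\left(K \right)} = \frac{4 + K}{5 + K}$ ($D{\left(K \right)} = \frac{K + 4}{K + 5} = \frac{4 + K}{5 + K}$)
$u{\left(O,b \right)} = 2 b + \frac{4 + O}{5 + O}$ ($u{\left(O,b \right)} = \left(\frac{4 + O}{5 + O} + b\right) + b = \left(b + \frac{4 + O}{5 + O}\right) + b = 2 b + \frac{4 + O}{5 + O}$)
$X = 30369$
$X - u{\left(7,10 \right)} \left(-65 - 100\right) = 30369 - \frac{4 + 7 + 2 \cdot 10 \left(5 + 7\right)}{5 + 7} \left(-65 - 100\right) = 30369 - \frac{4 + 7 + 2 \cdot 10 \cdot 12}{12} \left(-165\right) = 30369 - \frac{4 + 7 + 240}{12} \left(-165\right) = 30369 - \frac{1}{12} \cdot 251 \left(-165\right) = 30369 - \frac{251}{12} \left(-165\right) = 30369 - - \frac{13805}{4} = 30369 + \frac{13805}{4} = \frac{135281}{4}$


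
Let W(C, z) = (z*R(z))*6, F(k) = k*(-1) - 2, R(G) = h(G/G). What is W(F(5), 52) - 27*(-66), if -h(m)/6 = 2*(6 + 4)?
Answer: -35658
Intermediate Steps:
h(m) = -120 (h(m) = -12*(6 + 4) = -12*10 = -6*20 = -120)
R(G) = -120
F(k) = -2 - k (F(k) = -k - 2 = -2 - k)
W(C, z) = -720*z (W(C, z) = (z*(-120))*6 = -120*z*6 = -720*z)
W(F(5), 52) - 27*(-66) = -720*52 - 27*(-66) = -37440 - 1*(-1782) = -37440 + 1782 = -35658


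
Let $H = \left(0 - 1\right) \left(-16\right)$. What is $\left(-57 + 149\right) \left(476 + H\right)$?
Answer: $45264$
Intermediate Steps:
$H = 16$ ($H = \left(-1\right) \left(-16\right) = 16$)
$\left(-57 + 149\right) \left(476 + H\right) = \left(-57 + 149\right) \left(476 + 16\right) = 92 \cdot 492 = 45264$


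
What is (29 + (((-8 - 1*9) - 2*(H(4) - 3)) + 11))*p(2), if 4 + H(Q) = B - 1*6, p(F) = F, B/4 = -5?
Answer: 178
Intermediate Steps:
B = -20 (B = 4*(-5) = -20)
H(Q) = -30 (H(Q) = -4 + (-20 - 1*6) = -4 + (-20 - 6) = -4 - 26 = -30)
(29 + (((-8 - 1*9) - 2*(H(4) - 3)) + 11))*p(2) = (29 + (((-8 - 1*9) - 2*(-30 - 3)) + 11))*2 = (29 + (((-8 - 9) - 2*(-33)) + 11))*2 = (29 + ((-17 + 66) + 11))*2 = (29 + (49 + 11))*2 = (29 + 60)*2 = 89*2 = 178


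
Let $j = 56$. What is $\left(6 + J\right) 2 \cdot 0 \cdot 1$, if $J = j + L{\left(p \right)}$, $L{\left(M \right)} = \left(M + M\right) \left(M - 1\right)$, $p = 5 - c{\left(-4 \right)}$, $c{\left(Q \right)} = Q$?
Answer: $0$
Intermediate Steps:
$p = 9$ ($p = 5 - -4 = 5 + 4 = 9$)
$L{\left(M \right)} = 2 M \left(-1 + M\right)$
$J = 200$ ($J = 56 + 2 \cdot 9 \left(-1 + 9\right) = 56 + 2 \cdot 9 \cdot 8 = 56 + 144 = 200$)
$\left(6 + J\right) 2 \cdot 0 \cdot 1 = \left(6 + 200\right) 2 \cdot 0 \cdot 1 = 206 \cdot 0 \cdot 1 = 206 \cdot 0 = 0$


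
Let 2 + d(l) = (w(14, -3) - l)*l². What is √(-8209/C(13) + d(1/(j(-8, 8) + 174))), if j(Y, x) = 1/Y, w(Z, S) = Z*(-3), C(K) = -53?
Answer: √1607778740105752019/102548693 ≈ 12.365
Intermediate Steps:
w(Z, S) = -3*Z
d(l) = -2 + l²*(-42 - l) (d(l) = -2 + (-3*14 - l)*l² = -2 + (-42 - l)*l² = -2 + l²*(-42 - l))
√(-8209/C(13) + d(1/(j(-8, 8) + 174))) = √(-8209/(-53) + (-2 - (1/(1/(-8) + 174))³ - 42/(1/(-8) + 174)²)) = √(-8209*(-1/53) + (-2 - (1/(-⅛ + 174))³ - 42/(-⅛ + 174)²)) = √(8209/53 + (-2 - (1/(1391/8))³ - 42*(1/(1391/8))²)) = √(8209/53 + (-2 - (8/1391)³ - 42*(8/1391)²)) = √(8209/53 + (-2 - 1*512/2691419471 - 42*64/1934881)) = √(8209/53 + (-2 - 512/2691419471 - 2688/1934881)) = √(8209/53 - 5386578462/2691419471) = √(21808373778953/142645231963) = √1607778740105752019/102548693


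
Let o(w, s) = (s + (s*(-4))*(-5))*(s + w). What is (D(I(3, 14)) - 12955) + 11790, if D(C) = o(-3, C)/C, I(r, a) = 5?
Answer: -1123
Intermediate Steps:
o(w, s) = 21*s*(s + w) (o(w, s) = (s - 4*s*(-5))*(s + w) = (s + 20*s)*(s + w) = (21*s)*(s + w) = 21*s*(s + w))
D(C) = -63 + 21*C (D(C) = (21*C*(C - 3))/C = (21*C*(-3 + C))/C = -63 + 21*C)
(D(I(3, 14)) - 12955) + 11790 = ((-63 + 21*5) - 12955) + 11790 = ((-63 + 105) - 12955) + 11790 = (42 - 12955) + 11790 = -12913 + 11790 = -1123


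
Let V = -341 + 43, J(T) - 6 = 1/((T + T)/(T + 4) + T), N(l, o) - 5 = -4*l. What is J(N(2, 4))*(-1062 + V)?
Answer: -72080/9 ≈ -8008.9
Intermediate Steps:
N(l, o) = 5 - 4*l
J(T) = 6 + 1/(T + 2*T/(4 + T)) (J(T) = 6 + 1/((T + T)/(T + 4) + T) = 6 + 1/((2*T)/(4 + T) + T) = 6 + 1/(2*T/(4 + T) + T) = 6 + 1/(T + 2*T/(4 + T)))
V = -298
J(N(2, 4))*(-1062 + V) = ((4 + 6*(5 - 4*2)² + 37*(5 - 4*2))/((5 - 4*2)*(6 + (5 - 4*2))))*(-1062 - 298) = ((4 + 6*(5 - 8)² + 37*(5 - 8))/((5 - 8)*(6 + (5 - 8))))*(-1360) = ((4 + 6*(-3)² + 37*(-3))/((-3)*(6 - 3)))*(-1360) = -⅓*(4 + 6*9 - 111)/3*(-1360) = -⅓*⅓*(4 + 54 - 111)*(-1360) = -⅓*⅓*(-53)*(-1360) = (53/9)*(-1360) = -72080/9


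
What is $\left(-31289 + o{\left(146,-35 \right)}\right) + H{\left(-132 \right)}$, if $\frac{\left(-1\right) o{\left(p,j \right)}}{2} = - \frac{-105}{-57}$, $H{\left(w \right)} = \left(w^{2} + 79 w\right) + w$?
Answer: $- \frac{464005}{19} \approx -24421.0$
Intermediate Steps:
$H{\left(w \right)} = w^{2} + 80 w$
$o{\left(p,j \right)} = \frac{70}{19}$ ($o{\left(p,j \right)} = - 2 \left(- \frac{-105}{-57}\right) = - 2 \left(- \frac{\left(-105\right) \left(-1\right)}{57}\right) = - 2 \left(\left(-1\right) \frac{35}{19}\right) = \left(-2\right) \left(- \frac{35}{19}\right) = \frac{70}{19}$)
$\left(-31289 + o{\left(146,-35 \right)}\right) + H{\left(-132 \right)} = \left(-31289 + \frac{70}{19}\right) - 132 \left(80 - 132\right) = - \frac{594421}{19} - -6864 = - \frac{594421}{19} + 6864 = - \frac{464005}{19}$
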